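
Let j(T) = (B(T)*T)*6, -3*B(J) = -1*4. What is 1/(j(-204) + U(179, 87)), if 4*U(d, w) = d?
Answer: -4/6349 ≈ -0.00063002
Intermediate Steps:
U(d, w) = d/4
B(J) = 4/3 (B(J) = -(-1)*4/3 = -⅓*(-4) = 4/3)
j(T) = 8*T (j(T) = (4*T/3)*6 = 8*T)
1/(j(-204) + U(179, 87)) = 1/(8*(-204) + (¼)*179) = 1/(-1632 + 179/4) = 1/(-6349/4) = -4/6349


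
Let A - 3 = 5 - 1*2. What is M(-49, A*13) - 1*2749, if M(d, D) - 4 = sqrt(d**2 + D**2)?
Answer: -2745 + sqrt(8485) ≈ -2652.9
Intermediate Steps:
A = 6 (A = 3 + (5 - 1*2) = 3 + (5 - 2) = 3 + 3 = 6)
M(d, D) = 4 + sqrt(D**2 + d**2) (M(d, D) = 4 + sqrt(d**2 + D**2) = 4 + sqrt(D**2 + d**2))
M(-49, A*13) - 1*2749 = (4 + sqrt((6*13)**2 + (-49)**2)) - 1*2749 = (4 + sqrt(78**2 + 2401)) - 2749 = (4 + sqrt(6084 + 2401)) - 2749 = (4 + sqrt(8485)) - 2749 = -2745 + sqrt(8485)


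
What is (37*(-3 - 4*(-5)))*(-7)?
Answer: -4403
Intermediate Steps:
(37*(-3 - 4*(-5)))*(-7) = (37*(-3 + 20))*(-7) = (37*17)*(-7) = 629*(-7) = -4403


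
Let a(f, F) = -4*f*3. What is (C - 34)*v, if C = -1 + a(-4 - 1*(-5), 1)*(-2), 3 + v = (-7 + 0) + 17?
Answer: -77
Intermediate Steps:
a(f, F) = -12*f
v = 7 (v = -3 + ((-7 + 0) + 17) = -3 + (-7 + 17) = -3 + 10 = 7)
C = 23 (C = -1 - 12*(-4 - 1*(-5))*(-2) = -1 - 12*(-4 + 5)*(-2) = -1 - 12*1*(-2) = -1 - 12*(-2) = -1 + 24 = 23)
(C - 34)*v = (23 - 34)*7 = -11*7 = -77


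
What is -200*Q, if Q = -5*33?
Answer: 33000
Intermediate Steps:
Q = -165
-200*Q = -200*(-165) = 33000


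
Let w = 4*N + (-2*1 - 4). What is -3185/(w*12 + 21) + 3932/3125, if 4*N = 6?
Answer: -1410079/9375 ≈ -150.41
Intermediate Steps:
N = 3/2 (N = (1/4)*6 = 3/2 ≈ 1.5000)
w = 0 (w = 4*(3/2) + (-2*1 - 4) = 6 + (-2 - 4) = 6 - 6 = 0)
-3185/(w*12 + 21) + 3932/3125 = -3185/(0*12 + 21) + 3932/3125 = -3185/(0 + 21) + 3932*(1/3125) = -3185/21 + 3932/3125 = -3185*1/21 + 3932/3125 = -455/3 + 3932/3125 = -1410079/9375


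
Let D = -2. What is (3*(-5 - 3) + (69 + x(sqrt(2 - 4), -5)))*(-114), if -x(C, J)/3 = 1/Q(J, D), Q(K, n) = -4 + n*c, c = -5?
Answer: -5073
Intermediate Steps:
Q(K, n) = -4 - 5*n (Q(K, n) = -4 + n*(-5) = -4 - 5*n)
x(C, J) = -1/2 (x(C, J) = -3/(-4 - 5*(-2)) = -3/(-4 + 10) = -3/6 = -3*1/6 = -1/2)
(3*(-5 - 3) + (69 + x(sqrt(2 - 4), -5)))*(-114) = (3*(-5 - 3) + (69 - 1/2))*(-114) = (3*(-8) + 137/2)*(-114) = (-24 + 137/2)*(-114) = (89/2)*(-114) = -5073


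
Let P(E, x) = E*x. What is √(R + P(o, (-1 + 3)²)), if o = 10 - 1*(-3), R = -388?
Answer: 4*I*√21 ≈ 18.33*I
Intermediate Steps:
o = 13 (o = 10 + 3 = 13)
√(R + P(o, (-1 + 3)²)) = √(-388 + 13*(-1 + 3)²) = √(-388 + 13*2²) = √(-388 + 13*4) = √(-388 + 52) = √(-336) = 4*I*√21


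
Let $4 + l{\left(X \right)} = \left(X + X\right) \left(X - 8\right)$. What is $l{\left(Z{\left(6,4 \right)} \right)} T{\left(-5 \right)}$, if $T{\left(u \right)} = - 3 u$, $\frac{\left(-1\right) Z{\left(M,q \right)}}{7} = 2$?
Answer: $9180$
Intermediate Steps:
$Z{\left(M,q \right)} = -14$ ($Z{\left(M,q \right)} = \left(-7\right) 2 = -14$)
$l{\left(X \right)} = -4 + 2 X \left(-8 + X\right)$ ($l{\left(X \right)} = -4 + \left(X + X\right) \left(X - 8\right) = -4 + 2 X \left(-8 + X\right)$)
$l{\left(Z{\left(6,4 \right)} \right)} T{\left(-5 \right)} = \left(-4 - -224 + 2 \left(-14\right)^{2}\right) \left(\left(-3\right) \left(-5\right)\right) = \left(-4 + 224 + 2 \cdot 196\right) 15 = \left(-4 + 224 + 392\right) 15 = 612 \cdot 15 = 9180$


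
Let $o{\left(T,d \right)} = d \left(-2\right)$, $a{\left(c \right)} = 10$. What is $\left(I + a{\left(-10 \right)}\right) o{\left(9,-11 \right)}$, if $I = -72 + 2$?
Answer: $-1320$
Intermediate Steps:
$I = -70$
$o{\left(T,d \right)} = - 2 d$
$\left(I + a{\left(-10 \right)}\right) o{\left(9,-11 \right)} = \left(-70 + 10\right) \left(\left(-2\right) \left(-11\right)\right) = \left(-60\right) 22 = -1320$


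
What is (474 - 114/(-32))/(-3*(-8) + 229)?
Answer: 7641/4048 ≈ 1.8876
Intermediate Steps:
(474 - 114/(-32))/(-3*(-8) + 229) = (474 - 114*(-1/32))/(24 + 229) = (474 + 57/16)/253 = (7641/16)*(1/253) = 7641/4048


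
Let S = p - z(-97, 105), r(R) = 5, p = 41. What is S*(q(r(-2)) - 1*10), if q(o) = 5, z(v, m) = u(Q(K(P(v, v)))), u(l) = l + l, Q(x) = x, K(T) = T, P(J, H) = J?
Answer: -1175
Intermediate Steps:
u(l) = 2*l
z(v, m) = 2*v
S = 235 (S = 41 - 2*(-97) = 41 - 1*(-194) = 41 + 194 = 235)
S*(q(r(-2)) - 1*10) = 235*(5 - 1*10) = 235*(5 - 10) = 235*(-5) = -1175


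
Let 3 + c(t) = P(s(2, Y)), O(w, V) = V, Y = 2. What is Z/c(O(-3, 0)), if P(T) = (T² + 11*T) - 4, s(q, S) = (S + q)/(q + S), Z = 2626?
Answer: 2626/5 ≈ 525.20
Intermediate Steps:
s(q, S) = 1 (s(q, S) = (S + q)/(S + q) = 1)
P(T) = -4 + T² + 11*T
c(t) = 5 (c(t) = -3 + (-4 + 1² + 11*1) = -3 + (-4 + 1 + 11) = -3 + 8 = 5)
Z/c(O(-3, 0)) = 2626/5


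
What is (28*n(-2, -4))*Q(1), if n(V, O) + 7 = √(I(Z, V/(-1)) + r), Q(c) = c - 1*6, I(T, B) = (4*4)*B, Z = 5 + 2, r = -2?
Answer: 980 - 140*√30 ≈ 213.19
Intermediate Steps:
Z = 7
I(T, B) = 16*B
Q(c) = -6 + c (Q(c) = c - 6 = -6 + c)
n(V, O) = -7 + √(-2 - 16*V) (n(V, O) = -7 + √(16*(V/(-1)) - 2) = -7 + √(16*(V*(-1)) - 2) = -7 + √(16*(-V) - 2) = -7 + √(-16*V - 2) = -7 + √(-2 - 16*V))
(28*n(-2, -4))*Q(1) = (28*(-7 + √(-2 - 16*(-2))))*(-6 + 1) = (28*(-7 + √(-2 + 32)))*(-5) = (28*(-7 + √30))*(-5) = (-196 + 28*√30)*(-5) = 980 - 140*√30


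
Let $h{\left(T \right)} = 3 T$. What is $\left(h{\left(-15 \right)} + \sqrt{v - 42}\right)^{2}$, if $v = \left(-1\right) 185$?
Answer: $\left(45 - i \sqrt{227}\right)^{2} \approx 1798.0 - 1356.0 i$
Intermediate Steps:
$v = -185$
$\left(h{\left(-15 \right)} + \sqrt{v - 42}\right)^{2} = \left(3 \left(-15\right) + \sqrt{-185 - 42}\right)^{2} = \left(-45 + \sqrt{-227}\right)^{2} = \left(-45 + i \sqrt{227}\right)^{2}$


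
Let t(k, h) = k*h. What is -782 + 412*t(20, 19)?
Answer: 155778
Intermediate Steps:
t(k, h) = h*k
-782 + 412*t(20, 19) = -782 + 412*(19*20) = -782 + 412*380 = -782 + 156560 = 155778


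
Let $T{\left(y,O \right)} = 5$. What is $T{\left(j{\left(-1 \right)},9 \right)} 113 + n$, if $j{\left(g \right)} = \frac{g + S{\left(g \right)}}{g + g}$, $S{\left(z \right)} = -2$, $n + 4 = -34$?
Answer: $527$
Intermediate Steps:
$n = -38$ ($n = -4 - 34 = -38$)
$j{\left(g \right)} = \frac{-2 + g}{2 g}$ ($j{\left(g \right)} = \frac{g - 2}{g + g} = \frac{-2 + g}{2 g}$)
$T{\left(j{\left(-1 \right)},9 \right)} 113 + n = 5 \cdot 113 - 38 = 565 - 38 = 527$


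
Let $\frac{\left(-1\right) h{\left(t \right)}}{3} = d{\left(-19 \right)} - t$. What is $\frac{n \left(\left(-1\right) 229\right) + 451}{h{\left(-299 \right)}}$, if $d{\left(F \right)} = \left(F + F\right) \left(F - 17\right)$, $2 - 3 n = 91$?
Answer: $- \frac{21734}{15003} \approx -1.4486$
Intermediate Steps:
$n = - \frac{89}{3}$ ($n = \frac{2}{3} - \frac{91}{3} = - \frac{89}{3} \approx -29.667$)
$d{\left(F \right)} = 2 F \left(-17 + F\right)$
$h{\left(t \right)} = -4104 + 3 t$ ($h{\left(t \right)} = - 3 \left(2 \left(-19\right) \left(-17 - 19\right) - t\right) = - 3 \left(2 \left(-19\right) \left(-36\right) - t\right) = - 3 \left(1368 - t\right) = -4104 + 3 t$)
$\frac{n \left(\left(-1\right) 229\right) + 451}{h{\left(-299 \right)}} = \frac{- \frac{89 \left(\left(-1\right) 229\right)}{3} + 451}{-4104 + 3 \left(-299\right)} = \frac{\left(- \frac{89}{3}\right) \left(-229\right) + 451}{-4104 - 897} = \frac{\frac{20381}{3} + 451}{-5001} = \frac{21734}{3} \left(- \frac{1}{5001}\right) = - \frac{21734}{15003}$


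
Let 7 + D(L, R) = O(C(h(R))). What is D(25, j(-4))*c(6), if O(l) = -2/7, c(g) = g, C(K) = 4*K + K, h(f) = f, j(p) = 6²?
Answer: -306/7 ≈ -43.714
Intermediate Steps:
j(p) = 36
C(K) = 5*K
O(l) = -2/7 (O(l) = -2*⅐ = -2/7)
D(L, R) = -51/7 (D(L, R) = -7 - 2/7 = -51/7)
D(25, j(-4))*c(6) = -51/7*6 = -306/7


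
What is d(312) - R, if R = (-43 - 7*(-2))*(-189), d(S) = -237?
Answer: -5718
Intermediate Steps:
R = 5481 (R = (-43 + 14)*(-189) = -29*(-189) = 5481)
d(312) - R = -237 - 1*5481 = -237 - 5481 = -5718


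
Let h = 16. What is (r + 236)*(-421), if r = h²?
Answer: -207132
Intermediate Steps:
r = 256 (r = 16² = 256)
(r + 236)*(-421) = (256 + 236)*(-421) = 492*(-421) = -207132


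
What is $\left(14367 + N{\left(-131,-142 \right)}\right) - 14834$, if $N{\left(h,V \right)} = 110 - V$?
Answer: $-215$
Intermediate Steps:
$\left(14367 + N{\left(-131,-142 \right)}\right) - 14834 = \left(14367 + \left(110 - -142\right)\right) - 14834 = \left(14367 + \left(110 + 142\right)\right) - 14834 = \left(14367 + 252\right) - 14834 = 14619 - 14834 = -215$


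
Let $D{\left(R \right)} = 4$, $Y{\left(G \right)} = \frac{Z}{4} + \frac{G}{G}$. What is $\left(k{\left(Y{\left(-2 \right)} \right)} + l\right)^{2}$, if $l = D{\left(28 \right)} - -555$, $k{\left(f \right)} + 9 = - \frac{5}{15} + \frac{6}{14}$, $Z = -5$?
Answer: $\frac{133448704}{441} \approx 3.0261 \cdot 10^{5}$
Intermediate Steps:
$Y{\left(G \right)} = - \frac{1}{4}$ ($Y{\left(G \right)} = - \frac{5}{4} + \frac{G}{G} = \left(-5\right) \frac{1}{4} + 1 = - \frac{5}{4} + 1 = - \frac{1}{4}$)
$k{\left(f \right)} = - \frac{187}{21}$ ($k{\left(f \right)} = -9 + \left(- \frac{5}{15} + \frac{6}{14}\right) = -9 + \left(\left(-5\right) \frac{1}{15} + 6 \cdot \frac{1}{14}\right) = -9 + \left(- \frac{1}{3} + \frac{3}{7}\right) = -9 + \frac{2}{21} = - \frac{187}{21}$)
$l = 559$ ($l = 4 - -555 = 4 + 555 = 559$)
$\left(k{\left(Y{\left(-2 \right)} \right)} + l\right)^{2} = \left(- \frac{187}{21} + 559\right)^{2} = \left(\frac{11552}{21}\right)^{2} = \frac{133448704}{441}$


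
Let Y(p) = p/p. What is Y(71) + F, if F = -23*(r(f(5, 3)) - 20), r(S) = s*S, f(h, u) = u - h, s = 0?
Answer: 461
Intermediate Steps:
Y(p) = 1
r(S) = 0 (r(S) = 0*S = 0)
F = 460 (F = -23*(0 - 20) = -23*(-20) = 460)
Y(71) + F = 1 + 460 = 461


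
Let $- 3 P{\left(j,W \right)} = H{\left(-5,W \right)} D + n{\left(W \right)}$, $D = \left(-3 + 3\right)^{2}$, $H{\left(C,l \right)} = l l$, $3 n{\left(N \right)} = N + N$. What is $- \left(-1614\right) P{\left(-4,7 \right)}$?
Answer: $- \frac{7532}{3} \approx -2510.7$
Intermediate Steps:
$n{\left(N \right)} = \frac{2 N}{3}$ ($n{\left(N \right)} = \frac{N + N}{3} = \frac{2 N}{3}$)
$H{\left(C,l \right)} = l^{2}$
$D = 0$ ($D = 0^{2} = 0$)
$P{\left(j,W \right)} = - \frac{2 W}{9}$ ($P{\left(j,W \right)} = - \frac{W^{2} \cdot 0 + \frac{2 W}{3}}{3} = - \frac{0 + \frac{2 W}{3}}{3} = - \frac{\frac{2}{3} W}{3} = - \frac{2 W}{9}$)
$- \left(-1614\right) P{\left(-4,7 \right)} = - \left(-1614\right) \left(\left(- \frac{2}{9}\right) 7\right) = - \frac{\left(-1614\right) \left(-14\right)}{9} = \left(-1\right) \frac{7532}{3} = - \frac{7532}{3}$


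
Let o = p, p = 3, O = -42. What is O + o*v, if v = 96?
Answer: 246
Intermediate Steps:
o = 3
O + o*v = -42 + 3*96 = -42 + 288 = 246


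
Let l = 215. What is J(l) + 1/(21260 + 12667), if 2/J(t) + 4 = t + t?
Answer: 11380/2408817 ≈ 0.0047243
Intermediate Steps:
J(t) = 2/(-4 + 2*t) (J(t) = 2/(-4 + (t + t)) = 2/(-4 + 2*t))
J(l) + 1/(21260 + 12667) = 1/(-2 + 215) + 1/(21260 + 12667) = 1/213 + 1/33927 = 11380/2408817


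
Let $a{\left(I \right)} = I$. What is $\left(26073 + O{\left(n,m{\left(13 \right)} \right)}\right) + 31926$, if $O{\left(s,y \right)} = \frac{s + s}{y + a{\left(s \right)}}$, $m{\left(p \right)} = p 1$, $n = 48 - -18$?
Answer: $\frac{4582053}{79} \approx 58001.0$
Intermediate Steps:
$n = 66$ ($n = 48 + 18 = 66$)
$m{\left(p \right)} = p$
$O{\left(s,y \right)} = \frac{2 s}{s + y}$ ($O{\left(s,y \right)} = \frac{s + s}{y + s} = \frac{2 s}{s + y}$)
$\left(26073 + O{\left(n,m{\left(13 \right)} \right)}\right) + 31926 = \left(26073 + 2 \cdot 66 \frac{1}{66 + 13}\right) + 31926 = \left(26073 + 2 \cdot 66 \cdot \frac{1}{79}\right) + 31926 = \left(26073 + \frac{132}{79}\right) + 31926 = \frac{2059899}{79} + 31926 = \frac{4582053}{79}$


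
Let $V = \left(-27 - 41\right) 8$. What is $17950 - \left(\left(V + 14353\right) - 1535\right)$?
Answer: $5676$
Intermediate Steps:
$V = -544$ ($V = \left(-68\right) 8 = -544$)
$17950 - \left(\left(V + 14353\right) - 1535\right) = 17950 - \left(\left(-544 + 14353\right) - 1535\right) = 17950 - \left(13809 - 1535\right) = 17950 - 12274 = 5676$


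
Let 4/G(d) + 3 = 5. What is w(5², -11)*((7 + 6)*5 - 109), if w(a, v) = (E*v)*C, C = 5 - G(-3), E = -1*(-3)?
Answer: 4356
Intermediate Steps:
G(d) = 2 (G(d) = 4/(-3 + 5) = 4/2 = 4*(½) = 2)
E = 3
C = 3 (C = 5 - 1*2 = 5 - 2 = 3)
w(a, v) = 9*v (w(a, v) = (3*v)*3 = 9*v)
w(5², -11)*((7 + 6)*5 - 109) = (9*(-11))*((7 + 6)*5 - 109) = -99*(13*5 - 109) = -99*(65 - 109) = -99*(-44) = 4356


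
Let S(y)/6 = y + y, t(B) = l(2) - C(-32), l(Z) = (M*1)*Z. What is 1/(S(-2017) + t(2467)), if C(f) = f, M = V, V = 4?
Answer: -1/24164 ≈ -4.1384e-5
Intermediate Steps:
M = 4
l(Z) = 4*Z (l(Z) = (4*1)*Z = 4*Z)
t(B) = 40 (t(B) = 4*2 - 1*(-32) = 8 + 32 = 40)
S(y) = 12*y (S(y) = 6*(y + y) = 6*(2*y) = 12*y)
1/(S(-2017) + t(2467)) = 1/(12*(-2017) + 40) = 1/(-24204 + 40) = 1/(-24164) = -1/24164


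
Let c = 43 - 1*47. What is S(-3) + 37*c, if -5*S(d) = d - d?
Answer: -148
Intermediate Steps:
S(d) = 0 (S(d) = -(d - d)/5 = -1/5*0 = 0)
c = -4 (c = 43 - 47 = -4)
S(-3) + 37*c = 0 + 37*(-4) = 0 - 148 = -148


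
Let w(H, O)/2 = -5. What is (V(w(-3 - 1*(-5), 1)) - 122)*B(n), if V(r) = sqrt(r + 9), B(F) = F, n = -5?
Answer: 610 - 5*I ≈ 610.0 - 5.0*I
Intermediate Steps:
w(H, O) = -10 (w(H, O) = 2*(-5) = -10)
V(r) = sqrt(9 + r)
(V(w(-3 - 1*(-5), 1)) - 122)*B(n) = (sqrt(9 - 10) - 122)*(-5) = (sqrt(-1) - 122)*(-5) = (I - 122)*(-5) = (-122 + I)*(-5) = 610 - 5*I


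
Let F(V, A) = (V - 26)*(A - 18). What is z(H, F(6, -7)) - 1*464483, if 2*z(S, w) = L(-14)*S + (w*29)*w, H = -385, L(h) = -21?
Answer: 6329119/2 ≈ 3.1646e+6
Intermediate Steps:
F(V, A) = (-26 + V)*(-18 + A)
z(S, w) = -21*S/2 + 29*w²/2 (z(S, w) = (-21*S + (w*29)*w)/2 = (-21*S + (29*w)*w)/2 = (-21*S + 29*w²)/2 = -21*S/2 + 29*w²/2)
z(H, F(6, -7)) - 1*464483 = (-21/2*(-385) + 29*(468 - 26*(-7) - 18*6 - 7*6)²/2) - 1*464483 = (8085/2 + 29*(468 + 182 - 108 - 42)²/2) - 464483 = (8085/2 + (29/2)*500²) - 464483 = (8085/2 + (29/2)*250000) - 464483 = (8085/2 + 3625000) - 464483 = 7258085/2 - 464483 = 6329119/2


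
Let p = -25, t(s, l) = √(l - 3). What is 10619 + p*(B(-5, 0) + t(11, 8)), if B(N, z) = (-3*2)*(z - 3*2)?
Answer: 9719 - 25*√5 ≈ 9663.1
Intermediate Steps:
t(s, l) = √(-3 + l)
B(N, z) = 36 - 6*z (B(N, z) = -6*(z - 6) = -6*(-6 + z) = 36 - 6*z)
10619 + p*(B(-5, 0) + t(11, 8)) = 10619 - 25*((36 - 6*0) + √(-3 + 8)) = 10619 - 25*((36 + 0) + √5) = 10619 - 25*(36 + √5) = 10619 + (-900 - 25*√5) = 9719 - 25*√5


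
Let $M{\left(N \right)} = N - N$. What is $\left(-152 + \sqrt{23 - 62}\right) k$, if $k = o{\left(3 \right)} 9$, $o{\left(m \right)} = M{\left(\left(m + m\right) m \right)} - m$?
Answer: $4104 - 27 i \sqrt{39} \approx 4104.0 - 168.61 i$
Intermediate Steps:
$M{\left(N \right)} = 0$
$o{\left(m \right)} = - m$ ($o{\left(m \right)} = 0 - m = - m$)
$k = -27$ ($k = \left(-1\right) 3 \cdot 9 = \left(-3\right) 9 = -27$)
$\left(-152 + \sqrt{23 - 62}\right) k = \left(-152 + \sqrt{23 - 62}\right) \left(-27\right) = \left(-152 + \sqrt{-39}\right) \left(-27\right) = \left(-152 + i \sqrt{39}\right) \left(-27\right) = 4104 - 27 i \sqrt{39}$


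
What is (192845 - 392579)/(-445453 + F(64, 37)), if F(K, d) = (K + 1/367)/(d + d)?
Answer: 1808125324/4032529695 ≈ 0.44838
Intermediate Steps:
F(K, d) = (1/367 + K)/(2*d) (F(K, d) = (K + 1/367)/((2*d)) = (1/367 + K)*(1/(2*d)) = (1/367 + K)/(2*d))
(192845 - 392579)/(-445453 + F(64, 37)) = (192845 - 392579)/(-445453 + (1/734)*(1 + 367*64)/37) = -199734/(-445453 + (1/734)*(1/37)*(1 + 23488)) = -199734/(-445453 + (1/734)*(1/37)*23489) = -199734/(-445453 + 23489/27158) = -199734/(-12097589085/27158) = -199734*(-27158/12097589085) = 1808125324/4032529695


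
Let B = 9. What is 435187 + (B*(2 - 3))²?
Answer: 435268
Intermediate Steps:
435187 + (B*(2 - 3))² = 435187 + (9*(2 - 3))² = 435187 + (9*(-1))² = 435187 + (-9)² = 435187 + 81 = 435268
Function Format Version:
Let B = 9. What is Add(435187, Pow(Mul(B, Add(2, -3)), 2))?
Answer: 435268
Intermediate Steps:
Add(435187, Pow(Mul(B, Add(2, -3)), 2)) = Add(435187, Pow(Mul(9, Add(2, -3)), 2)) = Add(435187, Pow(Mul(9, -1), 2)) = Add(435187, Pow(-9, 2)) = Add(435187, 81) = 435268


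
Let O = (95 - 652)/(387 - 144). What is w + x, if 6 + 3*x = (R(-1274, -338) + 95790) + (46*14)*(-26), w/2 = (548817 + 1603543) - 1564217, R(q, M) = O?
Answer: 876718657/729 ≈ 1.2026e+6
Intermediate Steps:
O = -557/243 ≈ -2.2922
R(q, M) = -557/243
w = 1176286 (w = 2*((548817 + 1603543) - 1564217) = 2*(2152360 - 1564217) = 2*588143 = 1176286)
x = 19206163/729 (x = -2 + ((-557/243 + 95790) + (46*14)*(-26))/3 = -2 + (23276413/243 + 644*(-26))/3 = -2 + (23276413/243 - 16744)/3 = -2 + (⅓)*(19207621/243) = -2 + 19207621/729 = 19206163/729 ≈ 26346.)
w + x = 1176286 + 19206163/729 = 876718657/729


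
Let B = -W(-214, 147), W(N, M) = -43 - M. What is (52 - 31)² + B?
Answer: 631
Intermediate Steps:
B = 190 (B = -(-43 - 1*147) = -(-43 - 147) = -1*(-190) = 190)
(52 - 31)² + B = (52 - 31)² + 190 = 21² + 190 = 441 + 190 = 631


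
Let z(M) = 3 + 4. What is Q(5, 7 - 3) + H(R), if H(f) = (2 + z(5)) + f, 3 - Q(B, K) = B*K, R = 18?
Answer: 10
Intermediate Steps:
z(M) = 7
Q(B, K) = 3 - B*K
H(f) = 9 + f (H(f) = (2 + 7) + f = 9 + f)
Q(5, 7 - 3) + H(R) = (3 - 1*5*(7 - 3)) + (9 + 18) = (3 - 1*5*4) + 27 = (3 - 20) + 27 = -17 + 27 = 10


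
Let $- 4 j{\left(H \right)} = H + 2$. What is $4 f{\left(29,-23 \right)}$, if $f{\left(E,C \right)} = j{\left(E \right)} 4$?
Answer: $-124$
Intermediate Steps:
$j{\left(H \right)} = - \frac{1}{2} - \frac{H}{4}$ ($j{\left(H \right)} = - \frac{H + 2}{4} = - \frac{2 + H}{4} = - \frac{1}{2} - \frac{H}{4}$)
$f{\left(E,C \right)} = -2 - E$ ($f{\left(E,C \right)} = \left(- \frac{1}{2} - \frac{E}{4}\right) 4 = -2 - E$)
$4 f{\left(29,-23 \right)} = 4 \left(-2 - 29\right) = 4 \left(-31\right) = -124$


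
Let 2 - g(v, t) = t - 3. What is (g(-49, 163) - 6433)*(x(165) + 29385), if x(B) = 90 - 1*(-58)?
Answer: -194652003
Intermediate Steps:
x(B) = 148 (x(B) = 90 + 58 = 148)
g(v, t) = 5 - t (g(v, t) = 2 - (t - 3) = 2 - (-3 + t) = 2 + (3 - t) = 5 - t)
(g(-49, 163) - 6433)*(x(165) + 29385) = ((5 - 1*163) - 6433)*(148 + 29385) = ((5 - 163) - 6433)*29533 = (-158 - 6433)*29533 = -6591*29533 = -194652003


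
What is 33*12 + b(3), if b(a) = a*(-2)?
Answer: 390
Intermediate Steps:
b(a) = -2*a
33*12 + b(3) = 33*12 - 2*3 = 396 - 6 = 390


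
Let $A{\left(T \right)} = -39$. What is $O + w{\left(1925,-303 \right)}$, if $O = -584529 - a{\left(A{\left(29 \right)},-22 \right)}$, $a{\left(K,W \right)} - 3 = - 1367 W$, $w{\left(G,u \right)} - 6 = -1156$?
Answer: $-615756$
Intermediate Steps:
$w{\left(G,u \right)} = -1150$ ($w{\left(G,u \right)} = 6 - 1156 = -1150$)
$a{\left(K,W \right)} = 3 - 1367 W$
$O = -614606$ ($O = -584529 - \left(3 - -30074\right) = -584529 - \left(3 + 30074\right) = -584529 - 30077 = -614606$)
$O + w{\left(1925,-303 \right)} = -614606 - 1150 = -615756$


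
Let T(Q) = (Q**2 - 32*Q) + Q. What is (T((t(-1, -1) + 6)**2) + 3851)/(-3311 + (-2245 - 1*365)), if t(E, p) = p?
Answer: -3701/5921 ≈ -0.62506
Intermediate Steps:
T(Q) = Q**2 - 31*Q
(T((t(-1, -1) + 6)**2) + 3851)/(-3311 + (-2245 - 1*365)) = ((-1 + 6)**2*(-31 + (-1 + 6)**2) + 3851)/(-3311 + (-2245 - 1*365)) = (5**2*(-31 + 5**2) + 3851)/(-3311 + (-2245 - 365)) = (25*(-31 + 25) + 3851)/(-3311 - 2610) = (25*(-6) + 3851)/(-5921) = (-150 + 3851)*(-1/5921) = 3701*(-1/5921) = -3701/5921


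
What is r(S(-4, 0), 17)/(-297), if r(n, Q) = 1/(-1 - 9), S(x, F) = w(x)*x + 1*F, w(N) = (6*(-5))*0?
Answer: 1/2970 ≈ 0.00033670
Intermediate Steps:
w(N) = 0 (w(N) = -30*0 = 0)
S(x, F) = F (S(x, F) = 0*x + 1*F = 0 + F = F)
r(n, Q) = -⅒ (r(n, Q) = 1/(-10) = -⅒)
r(S(-4, 0), 17)/(-297) = -⅒/(-297) = -⅒*(-1/297) = 1/2970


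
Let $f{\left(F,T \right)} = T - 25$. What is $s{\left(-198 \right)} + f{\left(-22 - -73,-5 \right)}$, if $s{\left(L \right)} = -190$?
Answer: $-220$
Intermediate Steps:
$f{\left(F,T \right)} = -25 + T$
$s{\left(-198 \right)} + f{\left(-22 - -73,-5 \right)} = -190 - 30 = -220$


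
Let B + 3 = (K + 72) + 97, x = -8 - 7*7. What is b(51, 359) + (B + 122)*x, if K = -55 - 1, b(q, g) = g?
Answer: -12865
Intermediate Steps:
K = -56
x = -57 (x = -8 - 49 = -57)
B = 110 (B = -3 + ((-56 + 72) + 97) = -3 + (16 + 97) = -3 + 113 = 110)
b(51, 359) + (B + 122)*x = 359 + (110 + 122)*(-57) = 359 + 232*(-57) = 359 - 13224 = -12865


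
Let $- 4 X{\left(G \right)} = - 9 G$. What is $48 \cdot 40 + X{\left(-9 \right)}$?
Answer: $\frac{7599}{4} \approx 1899.8$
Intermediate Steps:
$X{\left(G \right)} = \frac{9 G}{4}$ ($X{\left(G \right)} = - \frac{\left(-9\right) G}{4} = \frac{9 G}{4}$)
$48 \cdot 40 + X{\left(-9 \right)} = 48 \cdot 40 + \frac{9}{4} \left(-9\right) = 1920 - \frac{81}{4} = \frac{7599}{4}$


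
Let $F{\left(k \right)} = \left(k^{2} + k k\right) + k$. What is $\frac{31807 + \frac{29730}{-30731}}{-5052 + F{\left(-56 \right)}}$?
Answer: $\frac{977431187}{35770884} \approx 27.325$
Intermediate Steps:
$F{\left(k \right)} = k + 2 k^{2}$ ($F{\left(k \right)} = \left(k^{2} + k^{2}\right) + k = 2 k^{2} + k = k + 2 k^{2}$)
$\frac{31807 + \frac{29730}{-30731}}{-5052 + F{\left(-56 \right)}} = \frac{31807 + \frac{29730}{-30731}}{-5052 - 56 \left(1 + 2 \left(-56\right)\right)} = \frac{31807 + 29730 \left(- \frac{1}{30731}\right)}{-5052 - 56 \left(1 - 112\right)} = \frac{31807 - \frac{29730}{30731}}{-5052 - -6216} = \frac{977431187}{30731 \left(-5052 + 6216\right)} = \frac{977431187}{30731 \cdot 1164} = \frac{977431187}{30731} \cdot \frac{1}{1164} = \frac{977431187}{35770884}$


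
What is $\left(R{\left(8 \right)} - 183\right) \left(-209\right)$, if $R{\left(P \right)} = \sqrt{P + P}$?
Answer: $37411$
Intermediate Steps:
$R{\left(P \right)} = \sqrt{2} \sqrt{P}$ ($R{\left(P \right)} = \sqrt{2 P} = \sqrt{2} \sqrt{P}$)
$\left(R{\left(8 \right)} - 183\right) \left(-209\right) = \left(\sqrt{2} \sqrt{8} - 183\right) \left(-209\right) = \left(\sqrt{2} \cdot 2 \sqrt{2} - 183\right) \left(-209\right) = \left(4 - 183\right) \left(-209\right) = \left(-179\right) \left(-209\right) = 37411$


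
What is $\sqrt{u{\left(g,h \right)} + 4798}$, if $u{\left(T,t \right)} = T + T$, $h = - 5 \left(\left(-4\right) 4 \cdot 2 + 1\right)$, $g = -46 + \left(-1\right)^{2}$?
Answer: $2 \sqrt{1177} \approx 68.615$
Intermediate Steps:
$g = -45$ ($g = -46 + 1 = -45$)
$h = 155$ ($h = - 5 \left(\left(-16\right) 2 + 1\right) = - 5 \left(-32 + 1\right) = \left(-5\right) \left(-31\right) = 155$)
$u{\left(T,t \right)} = 2 T$
$\sqrt{u{\left(g,h \right)} + 4798} = \sqrt{2 \left(-45\right) + 4798} = \sqrt{-90 + 4798} = \sqrt{4708} = 2 \sqrt{1177}$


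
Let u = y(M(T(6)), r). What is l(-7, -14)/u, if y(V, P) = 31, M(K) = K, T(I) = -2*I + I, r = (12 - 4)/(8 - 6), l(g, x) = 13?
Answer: 13/31 ≈ 0.41935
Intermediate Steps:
r = 4 (r = 8/2 = 8*(1/2) = 4)
T(I) = -I
u = 31
l(-7, -14)/u = 13/31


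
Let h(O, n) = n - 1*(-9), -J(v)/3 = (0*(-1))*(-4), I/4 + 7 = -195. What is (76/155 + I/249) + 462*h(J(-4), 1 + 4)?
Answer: 249526144/38595 ≈ 6465.2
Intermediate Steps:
I = -808 (I = -28 + 4*(-195) = -28 - 780 = -808)
J(v) = 0 (J(v) = -3*0*(-1)*(-4) = -0*(-4) = -3*0 = 0)
h(O, n) = 9 + n (h(O, n) = n + 9 = 9 + n)
(76/155 + I/249) + 462*h(J(-4), 1 + 4) = (76/155 - 808/249) + 462*(9 + (1 + 4)) = (76*(1/155) - 808*1/249) + 462*(9 + 5) = (76/155 - 808/249) + 462*14 = -106316/38595 + 6468 = 249526144/38595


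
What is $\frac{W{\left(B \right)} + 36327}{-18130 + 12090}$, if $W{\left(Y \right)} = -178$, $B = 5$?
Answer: $- \frac{36149}{6040} \approx -5.9849$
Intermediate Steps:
$\frac{W{\left(B \right)} + 36327}{-18130 + 12090} = \frac{-178 + 36327}{-18130 + 12090} = \frac{36149}{-6040} = 36149 \left(- \frac{1}{6040}\right) = - \frac{36149}{6040}$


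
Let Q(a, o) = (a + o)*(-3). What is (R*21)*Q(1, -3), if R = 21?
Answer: 2646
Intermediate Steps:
Q(a, o) = -3*a - 3*o
(R*21)*Q(1, -3) = (21*21)*(-3*1 - 3*(-3)) = 441*(-3 + 9) = 441*6 = 2646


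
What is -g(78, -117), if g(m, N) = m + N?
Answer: 39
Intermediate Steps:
g(m, N) = N + m
-g(78, -117) = -(-117 + 78) = -1*(-39) = 39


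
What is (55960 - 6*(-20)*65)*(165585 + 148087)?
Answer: 19999726720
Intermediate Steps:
(55960 - 6*(-20)*65)*(165585 + 148087) = (55960 + 120*65)*313672 = (55960 + 7800)*313672 = 63760*313672 = 19999726720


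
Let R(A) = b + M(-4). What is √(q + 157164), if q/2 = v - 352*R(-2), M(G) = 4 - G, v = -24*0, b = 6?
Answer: 2*√36827 ≈ 383.81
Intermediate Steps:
v = 0
R(A) = 14 (R(A) = 6 + (4 - 1*(-4)) = 6 + (4 + 4) = 6 + 8 = 14)
q = -9856 (q = 2*(0 - 352*14) = 2*(0 - 4928) = 2*(-4928) = -9856)
√(q + 157164) = √(-9856 + 157164) = √147308 = 2*√36827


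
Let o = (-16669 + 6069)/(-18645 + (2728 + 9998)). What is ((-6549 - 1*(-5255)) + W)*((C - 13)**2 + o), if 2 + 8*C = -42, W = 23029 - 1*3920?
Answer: 145112278465/23676 ≈ 6.1291e+6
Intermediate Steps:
W = 19109 (W = 23029 - 3920 = 19109)
C = -11/2 (C = -1/4 + (1/8)*(-42) = -1/4 - 21/4 = -11/2 ≈ -5.5000)
o = 10600/5919 (o = -10600/(-18645 + 12726) = -10600/(-5919) = -10600*(-1/5919) = 10600/5919 ≈ 1.7908)
((-6549 - 1*(-5255)) + W)*((C - 13)**2 + o) = ((-6549 - 1*(-5255)) + 19109)*((-11/2 - 13)**2 + 10600/5919) = ((-6549 + 5255) + 19109)*((-37/2)**2 + 10600/5919) = (-1294 + 19109)*(1369/4 + 10600/5919) = 17815*(8145511/23676) = 145112278465/23676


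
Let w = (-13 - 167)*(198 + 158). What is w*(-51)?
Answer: 3268080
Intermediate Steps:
w = -64080 (w = -180*356 = -64080)
w*(-51) = -64080*(-51) = 3268080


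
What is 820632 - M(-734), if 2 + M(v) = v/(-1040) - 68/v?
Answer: 156609640191/190840 ≈ 8.2063e+5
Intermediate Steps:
M(v) = -2 - 68/v - v/1040 (M(v) = -2 + (v/(-1040) - 68/v) = -2 + (v*(-1/1040) - 68/v) = -2 + (-v/1040 - 68/v) = -2 + (-68/v - v/1040) = -2 - 68/v - v/1040)
820632 - M(-734) = 820632 - (-2 - 68/(-734) - 1/1040*(-734)) = 820632 - (-2 - 68*(-1/734) + 367/520) = 820632 - (-2 + 34/367 + 367/520) = 820632 - 1*(-229311/190840) = 820632 + 229311/190840 = 156609640191/190840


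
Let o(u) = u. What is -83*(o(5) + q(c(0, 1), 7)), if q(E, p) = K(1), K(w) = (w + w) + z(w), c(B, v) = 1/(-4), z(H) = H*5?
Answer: -996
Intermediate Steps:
z(H) = 5*H
c(B, v) = -1/4 (c(B, v) = 1*(-1/4) = -1/4)
K(w) = 7*w (K(w) = (w + w) + 5*w = 2*w + 5*w = 7*w)
q(E, p) = 7 (q(E, p) = 7*1 = 7)
-83*(o(5) + q(c(0, 1), 7)) = -83*(5 + 7) = -83*12 = -996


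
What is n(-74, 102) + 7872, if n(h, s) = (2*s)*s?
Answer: 28680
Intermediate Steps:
n(h, s) = 2*s²
n(-74, 102) + 7872 = 2*102² + 7872 = 2*10404 + 7872 = 20808 + 7872 = 28680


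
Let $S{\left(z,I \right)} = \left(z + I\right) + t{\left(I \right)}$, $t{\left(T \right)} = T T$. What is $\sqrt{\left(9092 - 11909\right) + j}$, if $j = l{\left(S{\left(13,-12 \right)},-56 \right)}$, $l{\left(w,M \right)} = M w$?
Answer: $i \sqrt{10937} \approx 104.58 i$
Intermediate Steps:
$t{\left(T \right)} = T^{2}$
$S{\left(z,I \right)} = I + z + I^{2}$ ($S{\left(z,I \right)} = \left(z + I\right) + I^{2} = \left(I + z\right) + I^{2} = I + z + I^{2}$)
$j = -8120$ ($j = - 56 \left(-12 + 13 + \left(-12\right)^{2}\right) = - 56 \left(-12 + 13 + 144\right) = \left(-56\right) 145 = -8120$)
$\sqrt{\left(9092 - 11909\right) + j} = \sqrt{\left(9092 - 11909\right) - 8120} = \sqrt{-2817 - 8120} = \sqrt{-10937} = i \sqrt{10937}$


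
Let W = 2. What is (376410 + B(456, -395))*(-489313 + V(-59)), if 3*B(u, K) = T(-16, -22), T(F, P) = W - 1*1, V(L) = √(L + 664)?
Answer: -552547408303/3 + 12421541*√5/3 ≈ -1.8417e+11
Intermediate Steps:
V(L) = √(664 + L)
T(F, P) = 1 (T(F, P) = 2 - 1*1 = 2 - 1 = 1)
B(u, K) = ⅓ (B(u, K) = (⅓)*1 = ⅓)
(376410 + B(456, -395))*(-489313 + V(-59)) = (376410 + ⅓)*(-489313 + √(664 - 59)) = 1129231*(-489313 + √605)/3 = 1129231*(-489313 + 11*√5)/3 = -552547408303/3 + 12421541*√5/3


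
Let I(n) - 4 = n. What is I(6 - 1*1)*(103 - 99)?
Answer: 36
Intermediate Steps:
I(n) = 4 + n
I(6 - 1*1)*(103 - 99) = (4 + (6 - 1*1))*(103 - 99) = (4 + (6 - 1))*4 = (4 + 5)*4 = 9*4 = 36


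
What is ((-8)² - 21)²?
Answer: 1849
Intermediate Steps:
((-8)² - 21)² = (64 - 21)² = 43² = 1849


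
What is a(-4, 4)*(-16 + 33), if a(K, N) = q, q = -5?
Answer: -85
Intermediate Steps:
a(K, N) = -5
a(-4, 4)*(-16 + 33) = -5*(-16 + 33) = -5*17 = -85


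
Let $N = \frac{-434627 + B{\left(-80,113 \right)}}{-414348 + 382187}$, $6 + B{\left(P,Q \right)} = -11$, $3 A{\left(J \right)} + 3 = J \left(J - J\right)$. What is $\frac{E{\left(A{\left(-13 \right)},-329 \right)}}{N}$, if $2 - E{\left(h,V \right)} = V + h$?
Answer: $\frac{2669363}{108661} \approx 24.566$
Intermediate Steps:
$A{\left(J \right)} = -1$ ($A{\left(J \right)} = -1 + \frac{J \left(J - J\right)}{3} = -1 + \frac{J 0}{3} = -1 + \frac{1}{3} \cdot 0 = -1 + 0 = -1$)
$E{\left(h,V \right)} = 2 - V - h$ ($E{\left(h,V \right)} = 2 - \left(V + h\right) = 2 - V - h$)
$B{\left(P,Q \right)} = -17$ ($B{\left(P,Q \right)} = -6 - 11 = -17$)
$N = \frac{434644}{32161}$ ($N = \frac{-434627 - 17}{-414348 + 382187} = - \frac{434644}{-32161} = \left(-434644\right) \left(- \frac{1}{32161}\right) = \frac{434644}{32161} \approx 13.515$)
$\frac{E{\left(A{\left(-13 \right)},-329 \right)}}{N} = \frac{2 - -329 - -1}{\frac{434644}{32161}} = \left(2 + 329 + 1\right) \frac{32161}{434644} = 332 \cdot \frac{32161}{434644} = \frac{2669363}{108661}$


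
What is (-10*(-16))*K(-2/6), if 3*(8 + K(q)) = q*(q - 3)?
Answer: -32960/27 ≈ -1220.7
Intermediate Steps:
K(q) = -8 + q*(-3 + q)/3 (K(q) = -8 + (q*(q - 3))/3 = -8 + (q*(-3 + q))/3 = -8 + q*(-3 + q)/3)
(-10*(-16))*K(-2/6) = (-10*(-16))*(-8 - (-2)/6 + (-2/6)**2/3) = 160*(-8 - (-2)/6 + (-2*1/6)**2/3) = 160*(-8 - 1*(-1/3) + (-1/3)**2/3) = 160*(-8 + 1/3 + (1/3)*(1/9)) = 160*(-8 + 1/3 + 1/27) = 160*(-206/27) = -32960/27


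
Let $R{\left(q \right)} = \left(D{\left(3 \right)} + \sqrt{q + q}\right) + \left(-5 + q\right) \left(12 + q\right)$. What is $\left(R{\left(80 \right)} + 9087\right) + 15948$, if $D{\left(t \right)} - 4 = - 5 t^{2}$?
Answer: $31894 + 4 \sqrt{10} \approx 31907.0$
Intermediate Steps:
$D{\left(t \right)} = 4 - 5 t^{2}$
$R{\left(q \right)} = -41 + \sqrt{2} \sqrt{q} + \left(-5 + q\right) \left(12 + q\right)$ ($R{\left(q \right)} = \left(\left(4 - 5 \cdot 3^{2}\right) + \sqrt{q + q}\right) + \left(-5 + q\right) \left(12 + q\right) = \left(\left(4 - 45\right) + \sqrt{2 q}\right) + \left(-5 + q\right) \left(12 + q\right) = \left(\left(4 - 45\right) + \sqrt{2} \sqrt{q}\right) + \left(-5 + q\right) \left(12 + q\right) = \left(-41 + \sqrt{2} \sqrt{q}\right) + \left(-5 + q\right) \left(12 + q\right) = -41 + \sqrt{2} \sqrt{q} + \left(-5 + q\right) \left(12 + q\right)$)
$\left(R{\left(80 \right)} + 9087\right) + 15948 = \left(\left(-101 + 80^{2} + 7 \cdot 80 + \sqrt{2} \sqrt{80}\right) + 9087\right) + 15948 = \left(\left(-101 + 6400 + 560 + \sqrt{2} \cdot 4 \sqrt{5}\right) + 9087\right) + 15948 = \left(\left(-101 + 6400 + 560 + 4 \sqrt{10}\right) + 9087\right) + 15948 = \left(\left(6859 + 4 \sqrt{10}\right) + 9087\right) + 15948 = \left(15946 + 4 \sqrt{10}\right) + 15948 = 31894 + 4 \sqrt{10}$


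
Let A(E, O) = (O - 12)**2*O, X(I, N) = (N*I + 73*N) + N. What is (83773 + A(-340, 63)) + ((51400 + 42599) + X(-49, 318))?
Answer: 349585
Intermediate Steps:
X(I, N) = 74*N + I*N (X(I, N) = (I*N + 73*N) + N = (73*N + I*N) + N = 74*N + I*N)
A(E, O) = O*(-12 + O)**2 (A(E, O) = (-12 + O)**2*O = O*(-12 + O)**2)
(83773 + A(-340, 63)) + ((51400 + 42599) + X(-49, 318)) = (83773 + 63*(-12 + 63)**2) + ((51400 + 42599) + 318*(74 - 49)) = (83773 + 63*51**2) + (93999 + 318*25) = (83773 + 63*2601) + (93999 + 7950) = (83773 + 163863) + 101949 = 247636 + 101949 = 349585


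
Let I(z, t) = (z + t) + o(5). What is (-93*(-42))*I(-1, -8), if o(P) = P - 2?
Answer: -23436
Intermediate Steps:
o(P) = -2 + P
I(z, t) = 3 + t + z (I(z, t) = (z + t) + (-2 + 5) = (t + z) + 3 = 3 + t + z)
(-93*(-42))*I(-1, -8) = (-93*(-42))*(3 - 8 - 1) = 3906*(-6) = -23436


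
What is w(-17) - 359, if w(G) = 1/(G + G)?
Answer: -12207/34 ≈ -359.03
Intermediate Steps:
w(G) = 1/(2*G)
w(-17) - 359 = (½)/(-17) - 359 = (½)*(-1/17) - 359 = -1/34 - 359 = -12207/34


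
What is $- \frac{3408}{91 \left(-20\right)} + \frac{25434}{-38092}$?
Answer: $\frac{10440957}{8665930} \approx 1.2048$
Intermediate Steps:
$- \frac{3408}{91 \left(-20\right)} + \frac{25434}{-38092} = - \frac{3408}{-1820} + 25434 \left(- \frac{1}{38092}\right) = \left(-3408\right) \left(- \frac{1}{1820}\right) - \frac{12717}{19046} = \frac{852}{455} - \frac{12717}{19046} = \frac{10440957}{8665930}$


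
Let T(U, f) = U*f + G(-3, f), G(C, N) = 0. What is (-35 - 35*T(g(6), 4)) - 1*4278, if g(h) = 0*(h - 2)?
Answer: -4313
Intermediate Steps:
g(h) = 0 (g(h) = 0*(-2 + h) = 0)
T(U, f) = U*f (T(U, f) = U*f + 0 = U*f)
(-35 - 35*T(g(6), 4)) - 1*4278 = (-35 - 0*4) - 1*4278 = (-35 - 35*0) - 4278 = (-35 + 0) - 4278 = -35 - 4278 = -4313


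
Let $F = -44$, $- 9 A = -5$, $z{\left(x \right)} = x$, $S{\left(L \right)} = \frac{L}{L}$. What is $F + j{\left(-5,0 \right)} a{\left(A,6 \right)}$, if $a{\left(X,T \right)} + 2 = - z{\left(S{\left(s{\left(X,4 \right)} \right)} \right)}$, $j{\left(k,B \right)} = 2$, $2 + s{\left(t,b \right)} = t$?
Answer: $-50$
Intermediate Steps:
$s{\left(t,b \right)} = -2 + t$
$S{\left(L \right)} = 1$
$A = \frac{5}{9}$ ($A = \left(- \frac{1}{9}\right) \left(-5\right) = \frac{5}{9} \approx 0.55556$)
$a{\left(X,T \right)} = -3$ ($a{\left(X,T \right)} = -2 - 1 = -3$)
$F + j{\left(-5,0 \right)} a{\left(A,6 \right)} = -44 + 2 \left(-3\right) = -44 - 6 = -50$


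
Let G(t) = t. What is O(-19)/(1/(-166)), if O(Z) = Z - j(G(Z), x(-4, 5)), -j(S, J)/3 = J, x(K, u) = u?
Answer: 664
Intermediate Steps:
j(S, J) = -3*J
O(Z) = 15 + Z (O(Z) = Z - (-3)*5 = Z - 1*(-15) = Z + 15 = 15 + Z)
O(-19)/(1/(-166)) = (15 - 19)/(1/(-166)) = -4/(-1/166) = -4*(-166) = 664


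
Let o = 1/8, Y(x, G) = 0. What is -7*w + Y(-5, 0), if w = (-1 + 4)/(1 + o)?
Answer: -56/3 ≈ -18.667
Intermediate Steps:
o = 1/8 ≈ 0.12500
w = 8/3 (w = (-1 + 4)/(1 + 1/8) = 3/(9/8) = 3*(8/9) = 8/3 ≈ 2.6667)
-7*w + Y(-5, 0) = -7*8/3 + 0 = -56/3 + 0 = -56/3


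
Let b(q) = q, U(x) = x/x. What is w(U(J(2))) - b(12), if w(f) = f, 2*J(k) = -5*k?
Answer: -11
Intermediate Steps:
J(k) = -5*k/2 (J(k) = (-5*k)/2 = -5*k/2)
U(x) = 1
w(U(J(2))) - b(12) = 1 - 1*12 = 1 - 12 = -11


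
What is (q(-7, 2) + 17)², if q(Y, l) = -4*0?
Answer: 289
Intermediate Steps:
q(Y, l) = 0
(q(-7, 2) + 17)² = (0 + 17)² = 17² = 289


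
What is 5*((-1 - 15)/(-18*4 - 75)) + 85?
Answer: 12575/147 ≈ 85.544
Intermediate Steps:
5*((-1 - 15)/(-18*4 - 75)) + 85 = 5*(-16/(-72 - 75)) + 85 = 5*(-16/(-147)) + 85 = 5*(-16*(-1/147)) + 85 = 5*(16/147) + 85 = 80/147 + 85 = 12575/147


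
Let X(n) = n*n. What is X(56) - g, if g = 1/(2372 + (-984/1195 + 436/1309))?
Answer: 11633447739809/3709645824 ≈ 3136.0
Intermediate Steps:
X(n) = n²
g = 1564255/3709645824 (g = 1/(2372 + (-984*1/1195 + 436*(1/1309))) = 1/(2372 + (-984/1195 + 436/1309)) = 1/(2372 - 767036/1564255) = 1/(3709645824/1564255) = 1564255/3709645824 ≈ 0.00042167)
X(56) - g = 56² - 1*1564255/3709645824 = 3136 - 1564255/3709645824 = 11633447739809/3709645824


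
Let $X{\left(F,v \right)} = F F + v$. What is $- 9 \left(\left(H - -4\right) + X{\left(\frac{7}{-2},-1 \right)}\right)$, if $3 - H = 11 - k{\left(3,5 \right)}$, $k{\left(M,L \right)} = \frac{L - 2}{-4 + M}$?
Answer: $- \frac{153}{4} \approx -38.25$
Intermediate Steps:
$k{\left(M,L \right)} = \frac{-2 + L}{-4 + M}$
$H = -11$ ($H = 3 - \left(11 - \frac{-2 + 5}{-4 + 3}\right) = 3 - \left(11 - \frac{1}{-1} \cdot 3\right) = 3 - \left(11 - \left(-1\right) 3\right) = 3 - \left(11 - -3\right) = 3 - \left(11 + 3\right) = 3 - 14 = -11$)
$X{\left(F,v \right)} = v + F^{2}$ ($X{\left(F,v \right)} = F^{2} + v = v + F^{2}$)
$- 9 \left(\left(H - -4\right) + X{\left(\frac{7}{-2},-1 \right)}\right) = - 9 \left(\left(-11 - -4\right) - \left(1 - \left(\frac{7}{-2}\right)^{2}\right)\right) = - 9 \left(\left(-11 + 4\right) - \left(1 - \left(7 \left(- \frac{1}{2}\right)\right)^{2}\right)\right) = - 9 \left(-7 - \left(1 - \left(- \frac{7}{2}\right)^{2}\right)\right) = - 9 \left(-7 + \left(-1 + \frac{49}{4}\right)\right) = - 9 \left(-7 + \frac{45}{4}\right) = \left(-9\right) \frac{17}{4} = - \frac{153}{4}$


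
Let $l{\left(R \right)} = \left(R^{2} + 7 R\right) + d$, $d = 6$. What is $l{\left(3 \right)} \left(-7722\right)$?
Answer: $-277992$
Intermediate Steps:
$l{\left(R \right)} = 6 + R^{2} + 7 R$ ($l{\left(R \right)} = \left(R^{2} + 7 R\right) + 6 = 6 + R^{2} + 7 R$)
$l{\left(3 \right)} \left(-7722\right) = \left(6 + 3^{2} + 7 \cdot 3\right) \left(-7722\right) = \left(6 + 9 + 21\right) \left(-7722\right) = 36 \left(-7722\right) = -277992$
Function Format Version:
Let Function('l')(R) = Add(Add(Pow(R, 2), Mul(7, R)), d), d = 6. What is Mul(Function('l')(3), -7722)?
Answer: -277992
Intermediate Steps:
Function('l')(R) = Add(6, Pow(R, 2), Mul(7, R)) (Function('l')(R) = Add(Add(Pow(R, 2), Mul(7, R)), 6) = Add(6, Pow(R, 2), Mul(7, R)))
Mul(Function('l')(3), -7722) = Mul(Add(6, Pow(3, 2), Mul(7, 3)), -7722) = Mul(Add(6, 9, 21), -7722) = Mul(36, -7722) = -277992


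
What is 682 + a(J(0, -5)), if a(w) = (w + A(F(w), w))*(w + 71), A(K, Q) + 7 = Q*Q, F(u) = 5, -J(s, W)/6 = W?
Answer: 93905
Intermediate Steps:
J(s, W) = -6*W
A(K, Q) = -7 + Q² (A(K, Q) = -7 + Q*Q = -7 + Q²)
a(w) = (71 + w)*(-7 + w + w²) (a(w) = (w + (-7 + w²))*(w + 71) = (-7 + w + w²)*(71 + w) = (71 + w)*(-7 + w + w²))
682 + a(J(0, -5)) = 682 + (-497 + (-6*(-5))³ + 64*(-6*(-5)) + 72*(-6*(-5))²) = 682 + (-497 + 30³ + 64*30 + 72*30²) = 682 + (-497 + 27000 + 1920 + 72*900) = 682 + (-497 + 27000 + 1920 + 64800) = 682 + 93223 = 93905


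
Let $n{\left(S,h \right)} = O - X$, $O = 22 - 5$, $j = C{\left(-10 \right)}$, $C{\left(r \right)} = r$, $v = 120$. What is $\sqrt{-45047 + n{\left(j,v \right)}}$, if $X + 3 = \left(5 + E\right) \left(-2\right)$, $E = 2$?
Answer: $i \sqrt{45013} \approx 212.16 i$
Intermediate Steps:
$j = -10$
$O = 17$ ($O = 22 - 5 = 17$)
$X = -17$ ($X = -3 + \left(5 + 2\right) \left(-2\right) = -3 + 7 \left(-2\right) = -3 - 14 = -17$)
$n{\left(S,h \right)} = 34$ ($n{\left(S,h \right)} = 17 - -17 = 17 + 17 = 34$)
$\sqrt{-45047 + n{\left(j,v \right)}} = \sqrt{-45047 + 34} = \sqrt{-45013} = i \sqrt{45013}$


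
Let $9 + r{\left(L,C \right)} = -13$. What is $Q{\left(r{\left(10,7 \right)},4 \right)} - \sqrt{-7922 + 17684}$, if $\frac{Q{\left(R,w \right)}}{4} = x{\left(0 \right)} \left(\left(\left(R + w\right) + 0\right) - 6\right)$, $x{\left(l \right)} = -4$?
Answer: $384 - \sqrt{9762} \approx 285.2$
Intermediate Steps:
$r{\left(L,C \right)} = -22$ ($r{\left(L,C \right)} = -9 - 13 = -22$)
$Q{\left(R,w \right)} = 96 - 16 R - 16 w$ ($Q{\left(R,w \right)} = 4 \left(- 4 \left(\left(\left(R + w\right) + 0\right) - 6\right)\right) = 4 \left(- 4 \left(\left(R + w\right) - 6\right)\right) = 4 \left(- 4 \left(-6 + R + w\right)\right) = 4 \left(24 - 4 R - 4 w\right) = 96 - 16 R - 16 w$)
$Q{\left(r{\left(10,7 \right)},4 \right)} - \sqrt{-7922 + 17684} = \left(96 - -352 - 64\right) - \sqrt{-7922 + 17684} = \left(96 + 352 - 64\right) - \sqrt{9762} = 384 - \sqrt{9762}$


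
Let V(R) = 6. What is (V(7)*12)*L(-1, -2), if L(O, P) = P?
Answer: -144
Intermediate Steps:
(V(7)*12)*L(-1, -2) = (6*12)*(-2) = 72*(-2) = -144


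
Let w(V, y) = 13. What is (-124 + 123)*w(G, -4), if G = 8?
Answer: -13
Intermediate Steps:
(-124 + 123)*w(G, -4) = (-124 + 123)*13 = -1*13 = -13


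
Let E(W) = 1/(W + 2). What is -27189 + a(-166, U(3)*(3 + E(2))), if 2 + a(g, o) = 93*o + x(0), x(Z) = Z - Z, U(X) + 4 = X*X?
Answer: -102719/4 ≈ -25680.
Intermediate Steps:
U(X) = -4 + X**2 (U(X) = -4 + X*X = -4 + X**2)
x(Z) = 0
E(W) = 1/(2 + W)
a(g, o) = -2 + 93*o (a(g, o) = -2 + (93*o + 0) = -2 + 93*o)
-27189 + a(-166, U(3)*(3 + E(2))) = -27189 + (-2 + 93*((-4 + 3**2)*(3 + 1/(2 + 2)))) = -27189 + (-2 + 93*((-4 + 9)*(3 + 1/4))) = -27189 + (-2 + 93*(5*(3 + 1/4))) = -27189 + (-2 + 93*(5*(13/4))) = -27189 + (-2 + 93*(65/4)) = -27189 + (-2 + 6045/4) = -27189 + 6037/4 = -102719/4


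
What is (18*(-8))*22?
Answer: -3168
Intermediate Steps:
(18*(-8))*22 = -144*22 = -3168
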